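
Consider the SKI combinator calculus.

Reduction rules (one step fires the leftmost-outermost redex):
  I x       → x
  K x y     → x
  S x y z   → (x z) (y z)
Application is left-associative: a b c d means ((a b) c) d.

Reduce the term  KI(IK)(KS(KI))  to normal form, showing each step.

Answer: normal form = S  (in 3 steps)

Working:
  start: KI(IK)(KS(KI))
  →1  I(KS(KI))
  →2  KS(KI)
  →3  S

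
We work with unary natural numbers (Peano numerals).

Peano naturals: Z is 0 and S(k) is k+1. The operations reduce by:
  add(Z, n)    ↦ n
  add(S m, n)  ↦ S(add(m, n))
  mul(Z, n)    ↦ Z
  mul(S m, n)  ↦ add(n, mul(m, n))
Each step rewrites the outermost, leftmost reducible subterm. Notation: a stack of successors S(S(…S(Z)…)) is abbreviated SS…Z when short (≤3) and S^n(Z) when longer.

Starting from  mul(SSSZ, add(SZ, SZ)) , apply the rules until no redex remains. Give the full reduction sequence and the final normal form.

  start: mul(SSSZ, add(SZ, SZ))
  →1  add(add(SZ, SZ), mul(SSZ, add(SZ, SZ)))
  →2  add(S(add(Z, SZ)), mul(SSZ, add(SZ, SZ)))
  →3  S(add(add(Z, SZ), mul(SSZ, add(SZ, SZ))))
  →4  S(add(SZ, mul(SSZ, add(SZ, SZ))))
  →5  S(S(add(Z, mul(SSZ, add(SZ, SZ)))))
  →6  S(S(mul(SSZ, add(SZ, SZ))))
  →7  S(S(add(add(SZ, SZ), mul(SZ, add(SZ, SZ)))))
  →8  S(S(add(S(add(Z, SZ)), mul(SZ, add(SZ, SZ)))))
  →9  S(S(S(add(add(Z, SZ), mul(SZ, add(SZ, SZ))))))
  →10  S(S(S(add(SZ, mul(SZ, add(SZ, SZ))))))
  →11  S(S(S(S(add(Z, mul(SZ, add(SZ, SZ)))))))
  →12  S(S(S(S(mul(SZ, add(SZ, SZ))))))
  →13  S(S(S(S(add(add(SZ, SZ), mul(Z, add(SZ, SZ)))))))
  →14  S(S(S(S(add(S(add(Z, SZ)), mul(Z, add(SZ, SZ)))))))
  →15  S(S(S(S(S(add(add(Z, SZ), mul(Z, add(SZ, SZ))))))))
  →16  S(S(S(S(S(add(SZ, mul(Z, add(SZ, SZ))))))))
  →17  S(S(S(S(S(S(add(Z, mul(Z, add(SZ, SZ)))))))))
  →18  S(S(S(S(S(S(mul(Z, add(SZ, SZ))))))))
  →19  S^6(Z)

Answer: normal form = S^6(Z)  (in 19 steps)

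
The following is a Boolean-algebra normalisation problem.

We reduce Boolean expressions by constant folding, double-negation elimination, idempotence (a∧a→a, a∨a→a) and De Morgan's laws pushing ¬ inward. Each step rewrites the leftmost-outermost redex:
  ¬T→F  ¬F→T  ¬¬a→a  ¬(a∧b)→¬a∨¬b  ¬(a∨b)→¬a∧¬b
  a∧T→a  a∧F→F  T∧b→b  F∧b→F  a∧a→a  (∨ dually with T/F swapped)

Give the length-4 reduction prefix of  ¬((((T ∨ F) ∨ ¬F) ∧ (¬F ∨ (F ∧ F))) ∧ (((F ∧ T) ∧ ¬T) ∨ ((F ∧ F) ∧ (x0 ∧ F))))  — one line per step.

  start: ¬((((T ∨ F) ∨ ¬F) ∧ (¬F ∨ (F ∧ F))) ∧ (((F ∧ T) ∧ ¬T) ∨ ((F ∧ F) ∧ (x0 ∧ F))))
  [1] ¬(((T ∨ F) ∨ ¬F) ∧ (¬F ∨ (F ∧ F))) ∨ ¬(((F ∧ T) ∧ ¬T) ∨ ((F ∧ F) ∧ (x0 ∧ F)))
  [2] (¬((T ∨ F) ∨ ¬F) ∨ ¬(¬F ∨ (F ∧ F))) ∨ ¬(((F ∧ T) ∧ ¬T) ∨ ((F ∧ F) ∧ (x0 ∧ F)))
  [3] ((¬(T ∨ F) ∧ ¬¬F) ∨ ¬(¬F ∨ (F ∧ F))) ∨ ¬(((F ∧ T) ∧ ¬T) ∨ ((F ∧ F) ∧ (x0 ∧ F)))
  [4] (((¬T ∧ ¬F) ∧ ¬¬F) ∨ ¬(¬F ∨ (F ∧ F))) ∨ ¬(((F ∧ T) ∧ ¬T) ∨ ((F ∧ F) ∧ (x0 ∧ F)))

Answer: after 4 steps: (((¬T ∧ ¬F) ∧ ¬¬F) ∨ ¬(¬F ∨ (F ∧ F))) ∨ ¬(((F ∧ T) ∧ ¬T) ∨ ((F ∧ F) ∧ (x0 ∧ F)))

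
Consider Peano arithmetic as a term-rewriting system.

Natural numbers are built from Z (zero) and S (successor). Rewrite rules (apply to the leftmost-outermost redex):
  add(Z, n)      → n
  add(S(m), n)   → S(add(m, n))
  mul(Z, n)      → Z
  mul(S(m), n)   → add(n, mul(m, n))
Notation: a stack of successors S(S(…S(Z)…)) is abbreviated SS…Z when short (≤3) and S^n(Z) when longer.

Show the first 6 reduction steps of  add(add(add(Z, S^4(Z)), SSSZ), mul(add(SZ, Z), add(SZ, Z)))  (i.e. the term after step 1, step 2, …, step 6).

  start: add(add(add(Z, S^4(Z)), SSSZ), mul(add(SZ, Z), add(SZ, Z)))
  [1] add(add(S^4(Z), SSSZ), mul(add(SZ, Z), add(SZ, Z)))
  [2] add(S(add(SSSZ, SSSZ)), mul(add(SZ, Z), add(SZ, Z)))
  [3] S(add(add(SSSZ, SSSZ), mul(add(SZ, Z), add(SZ, Z))))
  [4] S(add(S(add(SSZ, SSSZ)), mul(add(SZ, Z), add(SZ, Z))))
  [5] S(S(add(add(SSZ, SSSZ), mul(add(SZ, Z), add(SZ, Z)))))
  [6] S(S(add(S(add(SZ, SSSZ)), mul(add(SZ, Z), add(SZ, Z)))))

Answer: after 6 steps: S(S(add(S(add(SZ, SSSZ)), mul(add(SZ, Z), add(SZ, Z)))))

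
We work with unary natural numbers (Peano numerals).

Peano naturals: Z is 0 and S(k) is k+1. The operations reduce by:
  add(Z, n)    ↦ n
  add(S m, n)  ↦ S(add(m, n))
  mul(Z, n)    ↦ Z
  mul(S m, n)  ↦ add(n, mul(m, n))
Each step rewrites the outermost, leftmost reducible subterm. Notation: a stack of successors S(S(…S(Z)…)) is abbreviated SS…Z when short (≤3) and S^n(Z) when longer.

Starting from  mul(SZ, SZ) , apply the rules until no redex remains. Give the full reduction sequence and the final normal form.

  start: mul(SZ, SZ)
  →1  add(SZ, mul(Z, SZ))
  →2  S(add(Z, mul(Z, SZ)))
  →3  S(mul(Z, SZ))
  →4  SZ

Answer: normal form = SZ  (in 4 steps)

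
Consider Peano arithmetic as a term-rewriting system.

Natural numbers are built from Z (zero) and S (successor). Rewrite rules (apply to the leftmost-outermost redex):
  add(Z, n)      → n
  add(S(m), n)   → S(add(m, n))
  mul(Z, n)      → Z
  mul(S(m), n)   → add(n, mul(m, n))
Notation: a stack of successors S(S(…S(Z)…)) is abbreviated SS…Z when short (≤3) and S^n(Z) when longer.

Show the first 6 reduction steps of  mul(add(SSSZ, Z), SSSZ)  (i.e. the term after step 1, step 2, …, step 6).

  start: mul(add(SSSZ, Z), SSSZ)
  [1] mul(S(add(SSZ, Z)), SSSZ)
  [2] add(SSSZ, mul(add(SSZ, Z), SSSZ))
  [3] S(add(SSZ, mul(add(SSZ, Z), SSSZ)))
  [4] S(S(add(SZ, mul(add(SSZ, Z), SSSZ))))
  [5] S(S(S(add(Z, mul(add(SSZ, Z), SSSZ)))))
  [6] S(S(S(mul(add(SSZ, Z), SSSZ))))

Answer: after 6 steps: S(S(S(mul(add(SSZ, Z), SSSZ))))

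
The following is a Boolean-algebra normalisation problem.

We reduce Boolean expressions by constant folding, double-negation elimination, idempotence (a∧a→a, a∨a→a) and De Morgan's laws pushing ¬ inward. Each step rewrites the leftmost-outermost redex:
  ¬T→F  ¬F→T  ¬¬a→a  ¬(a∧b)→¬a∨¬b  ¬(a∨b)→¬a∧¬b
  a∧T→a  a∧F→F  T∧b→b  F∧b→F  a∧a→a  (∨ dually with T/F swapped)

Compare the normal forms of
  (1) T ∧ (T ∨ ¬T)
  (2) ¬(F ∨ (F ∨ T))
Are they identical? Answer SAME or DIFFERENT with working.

Term A:
  start: T ∧ (T ∨ ¬T)
  [1] T ∨ ¬T
  [2] T

Term B:
  start: ¬(F ∨ (F ∨ T))
  [1] ¬F ∧ ¬(F ∨ T)
  [2] T ∧ ¬(F ∨ T)
  [3] ¬(F ∨ T)
  [4] ¬F ∧ ¬T
  [5] T ∧ ¬T
  [6] ¬T
  [7] F

Answer: DIFFERENT — A ⇓ T, B ⇓ F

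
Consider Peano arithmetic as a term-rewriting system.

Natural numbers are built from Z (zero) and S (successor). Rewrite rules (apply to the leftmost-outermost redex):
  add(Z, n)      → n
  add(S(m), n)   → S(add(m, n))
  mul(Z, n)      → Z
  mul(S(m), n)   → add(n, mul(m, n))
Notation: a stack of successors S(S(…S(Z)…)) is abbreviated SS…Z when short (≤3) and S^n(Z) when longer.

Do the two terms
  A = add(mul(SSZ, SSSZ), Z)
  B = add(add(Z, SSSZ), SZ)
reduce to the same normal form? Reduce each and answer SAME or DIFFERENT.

Term A:
  start: add(mul(SSZ, SSSZ), Z)
  step 1: add(add(SSSZ, mul(SZ, SSSZ)), Z)
  step 2: add(S(add(SSZ, mul(SZ, SSSZ))), Z)
  step 3: S(add(add(SSZ, mul(SZ, SSSZ)), Z))
  step 4: S(add(S(add(SZ, mul(SZ, SSSZ))), Z))
  step 5: S(S(add(add(SZ, mul(SZ, SSSZ)), Z)))
  step 6: S(S(add(S(add(Z, mul(SZ, SSSZ))), Z)))
  step 7: S(S(S(add(add(Z, mul(SZ, SSSZ)), Z))))
  step 8: S(S(S(add(mul(SZ, SSSZ), Z))))
  step 9: S(S(S(add(add(SSSZ, mul(Z, SSSZ)), Z))))
  step 10: S(S(S(add(S(add(SSZ, mul(Z, SSSZ))), Z))))
  step 11: S(S(S(S(add(add(SSZ, mul(Z, SSSZ)), Z)))))
  step 12: S(S(S(S(add(S(add(SZ, mul(Z, SSSZ))), Z)))))
  step 13: S(S(S(S(S(add(add(SZ, mul(Z, SSSZ)), Z))))))
  step 14: S(S(S(S(S(add(S(add(Z, mul(Z, SSSZ))), Z))))))
  step 15: S(S(S(S(S(S(add(add(Z, mul(Z, SSSZ)), Z)))))))
  step 16: S(S(S(S(S(S(add(mul(Z, SSSZ), Z)))))))
  step 17: S(S(S(S(S(S(add(Z, Z)))))))
  step 18: S^6(Z)

Term B:
  start: add(add(Z, SSSZ), SZ)
  step 1: add(SSSZ, SZ)
  step 2: S(add(SSZ, SZ))
  step 3: S(S(add(SZ, SZ)))
  step 4: S(S(S(add(Z, SZ))))
  step 5: S^4(Z)

Answer: DIFFERENT — A ⇓ S^6(Z), B ⇓ S^4(Z)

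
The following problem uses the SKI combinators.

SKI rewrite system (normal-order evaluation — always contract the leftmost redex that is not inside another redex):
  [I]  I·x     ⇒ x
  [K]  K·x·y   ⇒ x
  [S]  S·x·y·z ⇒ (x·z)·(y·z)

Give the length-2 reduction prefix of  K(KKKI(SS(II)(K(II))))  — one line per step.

Answer: after 2 steps: KI

Derivation:
  start: K(KKKI(SS(II)(K(II))))
  [1] K(KI(SS(II)(K(II))))
  [2] KI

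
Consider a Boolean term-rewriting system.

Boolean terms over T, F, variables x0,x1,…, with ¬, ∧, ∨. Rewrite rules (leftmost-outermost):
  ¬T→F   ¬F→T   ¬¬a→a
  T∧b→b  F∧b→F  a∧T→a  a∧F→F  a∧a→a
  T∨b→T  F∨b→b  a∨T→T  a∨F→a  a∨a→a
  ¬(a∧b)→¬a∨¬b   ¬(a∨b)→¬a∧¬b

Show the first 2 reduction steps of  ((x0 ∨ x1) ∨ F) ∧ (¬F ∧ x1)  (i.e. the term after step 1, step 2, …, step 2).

  start: ((x0 ∨ x1) ∨ F) ∧ (¬F ∧ x1)
  [1] (x0 ∨ x1) ∧ (¬F ∧ x1)
  [2] (x0 ∨ x1) ∧ (T ∧ x1)

Answer: after 2 steps: (x0 ∨ x1) ∧ (T ∧ x1)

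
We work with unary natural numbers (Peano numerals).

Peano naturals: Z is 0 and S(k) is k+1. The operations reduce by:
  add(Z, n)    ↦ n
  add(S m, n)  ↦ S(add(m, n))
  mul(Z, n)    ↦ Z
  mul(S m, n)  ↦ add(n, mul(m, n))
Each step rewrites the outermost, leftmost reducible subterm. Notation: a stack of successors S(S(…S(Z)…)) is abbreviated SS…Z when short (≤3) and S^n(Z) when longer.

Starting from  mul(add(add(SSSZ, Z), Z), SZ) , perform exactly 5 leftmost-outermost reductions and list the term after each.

Answer: after 5 steps: S(mul(add(add(SSZ, Z), Z), SZ))

Working:
  start: mul(add(add(SSSZ, Z), Z), SZ)
  →1  mul(add(S(add(SSZ, Z)), Z), SZ)
  →2  mul(S(add(add(SSZ, Z), Z)), SZ)
  →3  add(SZ, mul(add(add(SSZ, Z), Z), SZ))
  →4  S(add(Z, mul(add(add(SSZ, Z), Z), SZ)))
  →5  S(mul(add(add(SSZ, Z), Z), SZ))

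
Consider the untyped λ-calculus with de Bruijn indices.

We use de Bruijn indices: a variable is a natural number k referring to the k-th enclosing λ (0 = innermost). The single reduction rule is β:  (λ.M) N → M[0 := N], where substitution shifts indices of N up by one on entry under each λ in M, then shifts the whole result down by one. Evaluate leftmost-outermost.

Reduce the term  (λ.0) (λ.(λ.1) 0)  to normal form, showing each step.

Answer: normal form = λ.0  (in 2 steps)

Derivation:
  start: (λ.0) (λ.(λ.1) 0)
  →1  λ.(λ.1) 0
  →2  λ.0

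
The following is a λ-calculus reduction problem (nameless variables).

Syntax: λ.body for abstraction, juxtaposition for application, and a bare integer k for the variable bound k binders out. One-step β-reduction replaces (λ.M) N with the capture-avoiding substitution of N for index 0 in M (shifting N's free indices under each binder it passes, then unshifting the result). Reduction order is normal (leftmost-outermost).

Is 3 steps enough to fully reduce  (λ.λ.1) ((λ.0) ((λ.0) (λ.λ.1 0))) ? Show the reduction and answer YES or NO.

Answer: YES — reaches normal form λ.λ.λ.1 0 in 3 ≤ 3 steps

Reduction:
  start: (λ.λ.1) ((λ.0) ((λ.0) (λ.λ.1 0)))
  step 1: λ.(λ.0) ((λ.0) (λ.λ.1 0))
  step 2: λ.(λ.0) (λ.λ.1 0)
  step 3: λ.λ.λ.1 0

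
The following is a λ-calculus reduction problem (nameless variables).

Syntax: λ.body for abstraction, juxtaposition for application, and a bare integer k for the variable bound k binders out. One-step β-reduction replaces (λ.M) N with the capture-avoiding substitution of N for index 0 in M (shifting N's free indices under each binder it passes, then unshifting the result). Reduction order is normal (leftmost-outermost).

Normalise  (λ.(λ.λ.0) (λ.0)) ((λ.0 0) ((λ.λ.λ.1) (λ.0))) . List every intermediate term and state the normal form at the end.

  start: (λ.(λ.λ.0) (λ.0)) ((λ.0 0) ((λ.λ.λ.1) (λ.0)))
  [1] (λ.λ.0) (λ.0)
  [2] λ.0

Answer: normal form = λ.0  (in 2 steps)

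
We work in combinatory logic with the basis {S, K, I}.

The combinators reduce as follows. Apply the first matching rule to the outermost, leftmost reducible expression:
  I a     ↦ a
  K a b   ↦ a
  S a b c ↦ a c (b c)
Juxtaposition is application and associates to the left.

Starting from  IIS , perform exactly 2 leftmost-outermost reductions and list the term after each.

  start: IIS
  step 1: IS
  step 2: S

Answer: after 2 steps: S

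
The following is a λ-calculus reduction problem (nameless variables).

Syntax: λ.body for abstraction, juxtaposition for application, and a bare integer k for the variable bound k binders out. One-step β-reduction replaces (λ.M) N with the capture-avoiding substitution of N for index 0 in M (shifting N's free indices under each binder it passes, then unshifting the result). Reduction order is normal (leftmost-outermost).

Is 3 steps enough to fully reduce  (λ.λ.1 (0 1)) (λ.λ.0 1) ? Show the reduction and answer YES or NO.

Answer: YES — reaches normal form λ.λ.0 (1 (λ.λ.0 1)) in 2 ≤ 3 steps

Reduction:
  start: (λ.λ.1 (0 1)) (λ.λ.0 1)
  →1  λ.(λ.λ.0 1) (0 (λ.λ.0 1))
  →2  λ.λ.0 (1 (λ.λ.0 1))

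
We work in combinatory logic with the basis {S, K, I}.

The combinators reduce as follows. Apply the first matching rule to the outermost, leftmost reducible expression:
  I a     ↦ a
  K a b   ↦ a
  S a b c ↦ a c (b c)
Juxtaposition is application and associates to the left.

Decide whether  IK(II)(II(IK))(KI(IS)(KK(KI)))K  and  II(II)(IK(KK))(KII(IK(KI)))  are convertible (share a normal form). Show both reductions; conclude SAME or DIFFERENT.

Term A:
  start: IK(II)(II(IK))(KI(IS)(KK(KI)))K
  [1] K(II)(II(IK))(KI(IS)(KK(KI)))K
  [2] II(KI(IS)(KK(KI)))K
  [3] I(KI(IS)(KK(KI)))K
  [4] KI(IS)(KK(KI))K
  [5] I(KK(KI))K
  [6] KK(KI)K
  [7] KK

Term B:
  start: II(II)(IK(KK))(KII(IK(KI)))
  [1] I(II)(IK(KK))(KII(IK(KI)))
  [2] II(IK(KK))(KII(IK(KI)))
  [3] I(IK(KK))(KII(IK(KI)))
  [4] IK(KK)(KII(IK(KI)))
  [5] K(KK)(KII(IK(KI)))
  [6] KK

Answer: SAME — A ⇓ KK, B ⇓ KK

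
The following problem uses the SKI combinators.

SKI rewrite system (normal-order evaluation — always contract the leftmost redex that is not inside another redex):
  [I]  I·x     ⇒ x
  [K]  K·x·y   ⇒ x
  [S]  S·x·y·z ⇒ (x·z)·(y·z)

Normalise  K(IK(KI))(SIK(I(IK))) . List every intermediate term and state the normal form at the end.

  start: K(IK(KI))(SIK(I(IK)))
  [1] IK(KI)
  [2] K(KI)

Answer: normal form = K(KI)  (in 2 steps)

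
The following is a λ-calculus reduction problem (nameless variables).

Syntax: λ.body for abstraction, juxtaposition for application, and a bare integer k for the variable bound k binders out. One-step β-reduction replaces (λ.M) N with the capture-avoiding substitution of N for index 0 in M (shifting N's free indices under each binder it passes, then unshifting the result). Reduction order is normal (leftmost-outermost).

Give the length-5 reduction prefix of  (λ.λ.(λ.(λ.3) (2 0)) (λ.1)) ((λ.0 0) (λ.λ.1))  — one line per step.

  start: (λ.λ.(λ.(λ.3) (2 0)) (λ.1)) ((λ.0 0) (λ.λ.1))
  [1] λ.(λ.(λ.(λ.0 0) (λ.λ.1)) ((λ.0 0) (λ.λ.1) 0)) (λ.1)
  [2] λ.(λ.(λ.0 0) (λ.λ.1)) ((λ.0 0) (λ.λ.1) (λ.1))
  [3] λ.(λ.0 0) (λ.λ.1)
  [4] λ.(λ.λ.1) (λ.λ.1)
  [5] λ.λ.λ.λ.1

Answer: after 5 steps: λ.λ.λ.λ.1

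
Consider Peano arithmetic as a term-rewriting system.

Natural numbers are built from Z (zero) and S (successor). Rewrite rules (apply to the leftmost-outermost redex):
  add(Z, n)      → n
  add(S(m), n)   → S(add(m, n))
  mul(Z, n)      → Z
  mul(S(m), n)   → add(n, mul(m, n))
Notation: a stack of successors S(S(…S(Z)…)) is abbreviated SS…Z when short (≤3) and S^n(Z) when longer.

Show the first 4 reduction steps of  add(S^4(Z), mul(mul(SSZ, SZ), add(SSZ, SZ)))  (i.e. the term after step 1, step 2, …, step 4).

  start: add(S^4(Z), mul(mul(SSZ, SZ), add(SSZ, SZ)))
  →1  S(add(SSSZ, mul(mul(SSZ, SZ), add(SSZ, SZ))))
  →2  S(S(add(SSZ, mul(mul(SSZ, SZ), add(SSZ, SZ)))))
  →3  S(S(S(add(SZ, mul(mul(SSZ, SZ), add(SSZ, SZ))))))
  →4  S(S(S(S(add(Z, mul(mul(SSZ, SZ), add(SSZ, SZ)))))))

Answer: after 4 steps: S(S(S(S(add(Z, mul(mul(SSZ, SZ), add(SSZ, SZ)))))))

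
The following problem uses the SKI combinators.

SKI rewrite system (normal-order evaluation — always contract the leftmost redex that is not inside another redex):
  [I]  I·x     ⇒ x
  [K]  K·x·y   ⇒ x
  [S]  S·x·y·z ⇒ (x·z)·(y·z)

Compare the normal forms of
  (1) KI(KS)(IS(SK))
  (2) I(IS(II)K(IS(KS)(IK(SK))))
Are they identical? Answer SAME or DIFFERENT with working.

Answer: SAME — A ⇓ S(SK), B ⇓ S(SK)

Derivation:
Term A:
  start: KI(KS)(IS(SK))
  step 1: I(IS(SK))
  step 2: IS(SK)
  step 3: S(SK)

Term B:
  start: I(IS(II)K(IS(KS)(IK(SK))))
  step 1: IS(II)K(IS(KS)(IK(SK)))
  step 2: S(II)K(IS(KS)(IK(SK)))
  step 3: II(IS(KS)(IK(SK)))(K(IS(KS)(IK(SK))))
  step 4: I(IS(KS)(IK(SK)))(K(IS(KS)(IK(SK))))
  step 5: IS(KS)(IK(SK))(K(IS(KS)(IK(SK))))
  step 6: S(KS)(IK(SK))(K(IS(KS)(IK(SK))))
  step 7: KS(K(IS(KS)(IK(SK))))(IK(SK)(K(IS(KS)(IK(SK)))))
  step 8: S(IK(SK)(K(IS(KS)(IK(SK)))))
  step 9: S(K(SK)(K(IS(KS)(IK(SK)))))
  step 10: S(SK)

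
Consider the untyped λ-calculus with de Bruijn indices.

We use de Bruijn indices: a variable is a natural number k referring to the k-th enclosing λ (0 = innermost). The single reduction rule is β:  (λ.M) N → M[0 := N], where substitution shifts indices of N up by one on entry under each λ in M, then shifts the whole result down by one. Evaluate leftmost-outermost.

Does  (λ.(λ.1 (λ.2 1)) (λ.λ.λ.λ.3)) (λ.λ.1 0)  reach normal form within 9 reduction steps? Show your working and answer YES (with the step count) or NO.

  start: (λ.(λ.1 (λ.2 1)) (λ.λ.λ.λ.3)) (λ.λ.1 0)
  →1  (λ.(λ.λ.1 0) (λ.(λ.λ.1 0) 1)) (λ.λ.λ.λ.3)
  →2  (λ.λ.1 0) (λ.(λ.λ.1 0) (λ.λ.λ.λ.3))
  →3  λ.(λ.(λ.λ.1 0) (λ.λ.λ.λ.3)) 0
  →4  λ.(λ.λ.1 0) (λ.λ.λ.λ.3)
  →5  λ.λ.(λ.λ.λ.λ.3) 0
  →6  λ.λ.λ.λ.λ.3

Answer: YES — reaches normal form λ.λ.λ.λ.λ.3 in 6 ≤ 9 steps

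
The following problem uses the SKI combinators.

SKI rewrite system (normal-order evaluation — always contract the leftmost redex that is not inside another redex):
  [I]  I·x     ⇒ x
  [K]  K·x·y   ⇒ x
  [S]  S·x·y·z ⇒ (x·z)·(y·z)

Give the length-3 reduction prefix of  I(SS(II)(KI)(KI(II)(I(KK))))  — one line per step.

  start: I(SS(II)(KI)(KI(II)(I(KK))))
  [1] SS(II)(KI)(KI(II)(I(KK)))
  [2] S(KI)(II(KI))(KI(II)(I(KK)))
  [3] KI(KI(II)(I(KK)))(II(KI)(KI(II)(I(KK))))

Answer: after 3 steps: KI(KI(II)(I(KK)))(II(KI)(KI(II)(I(KK))))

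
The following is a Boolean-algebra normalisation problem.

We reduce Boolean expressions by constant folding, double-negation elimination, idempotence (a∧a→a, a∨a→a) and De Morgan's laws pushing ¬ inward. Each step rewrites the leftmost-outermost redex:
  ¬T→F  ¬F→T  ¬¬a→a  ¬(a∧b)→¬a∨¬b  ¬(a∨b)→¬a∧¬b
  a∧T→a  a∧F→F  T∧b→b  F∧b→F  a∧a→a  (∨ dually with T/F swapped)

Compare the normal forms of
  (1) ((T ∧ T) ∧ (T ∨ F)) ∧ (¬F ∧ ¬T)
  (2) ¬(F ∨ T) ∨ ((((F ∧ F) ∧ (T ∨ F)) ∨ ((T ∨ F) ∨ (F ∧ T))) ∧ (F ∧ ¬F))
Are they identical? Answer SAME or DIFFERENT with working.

Answer: SAME — A ⇓ F, B ⇓ F

Reduction:
Term A:
  start: ((T ∧ T) ∧ (T ∨ F)) ∧ (¬F ∧ ¬T)
  [1] (T ∧ (T ∨ F)) ∧ (¬F ∧ ¬T)
  [2] (T ∨ F) ∧ (¬F ∧ ¬T)
  [3] T ∧ (¬F ∧ ¬T)
  [4] ¬F ∧ ¬T
  [5] T ∧ ¬T
  [6] ¬T
  [7] F

Term B:
  start: ¬(F ∨ T) ∨ ((((F ∧ F) ∧ (T ∨ F)) ∨ ((T ∨ F) ∨ (F ∧ T))) ∧ (F ∧ ¬F))
  [1] (¬F ∧ ¬T) ∨ ((((F ∧ F) ∧ (T ∨ F)) ∨ ((T ∨ F) ∨ (F ∧ T))) ∧ (F ∧ ¬F))
  [2] (T ∧ ¬T) ∨ ((((F ∧ F) ∧ (T ∨ F)) ∨ ((T ∨ F) ∨ (F ∧ T))) ∧ (F ∧ ¬F))
  [3] ¬T ∨ ((((F ∧ F) ∧ (T ∨ F)) ∨ ((T ∨ F) ∨ (F ∧ T))) ∧ (F ∧ ¬F))
  [4] F ∨ ((((F ∧ F) ∧ (T ∨ F)) ∨ ((T ∨ F) ∨ (F ∧ T))) ∧ (F ∧ ¬F))
  [5] (((F ∧ F) ∧ (T ∨ F)) ∨ ((T ∨ F) ∨ (F ∧ T))) ∧ (F ∧ ¬F)
  [6] ((F ∧ (T ∨ F)) ∨ ((T ∨ F) ∨ (F ∧ T))) ∧ (F ∧ ¬F)
  [7] (F ∨ ((T ∨ F) ∨ (F ∧ T))) ∧ (F ∧ ¬F)
  [8] ((T ∨ F) ∨ (F ∧ T)) ∧ (F ∧ ¬F)
  [9] (T ∨ (F ∧ T)) ∧ (F ∧ ¬F)
  [10] T ∧ (F ∧ ¬F)
  [11] F ∧ ¬F
  [12] F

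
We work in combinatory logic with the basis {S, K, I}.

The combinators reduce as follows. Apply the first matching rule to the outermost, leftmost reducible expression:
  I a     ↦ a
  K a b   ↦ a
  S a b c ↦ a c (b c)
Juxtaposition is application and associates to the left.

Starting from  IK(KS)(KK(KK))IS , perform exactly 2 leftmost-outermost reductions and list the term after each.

Answer: after 2 steps: KSIS

Derivation:
  start: IK(KS)(KK(KK))IS
  →1  K(KS)(KK(KK))IS
  →2  KSIS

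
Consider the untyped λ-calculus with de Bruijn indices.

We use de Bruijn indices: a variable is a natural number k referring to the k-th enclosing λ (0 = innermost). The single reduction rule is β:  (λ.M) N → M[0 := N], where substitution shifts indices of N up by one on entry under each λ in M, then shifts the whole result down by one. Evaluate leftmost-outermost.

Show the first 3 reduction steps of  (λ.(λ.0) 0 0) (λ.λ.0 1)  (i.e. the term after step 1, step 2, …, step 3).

Answer: after 3 steps: λ.0 (λ.λ.0 1)

Working:
  start: (λ.(λ.0) 0 0) (λ.λ.0 1)
  step 1: (λ.0) (λ.λ.0 1) (λ.λ.0 1)
  step 2: (λ.λ.0 1) (λ.λ.0 1)
  step 3: λ.0 (λ.λ.0 1)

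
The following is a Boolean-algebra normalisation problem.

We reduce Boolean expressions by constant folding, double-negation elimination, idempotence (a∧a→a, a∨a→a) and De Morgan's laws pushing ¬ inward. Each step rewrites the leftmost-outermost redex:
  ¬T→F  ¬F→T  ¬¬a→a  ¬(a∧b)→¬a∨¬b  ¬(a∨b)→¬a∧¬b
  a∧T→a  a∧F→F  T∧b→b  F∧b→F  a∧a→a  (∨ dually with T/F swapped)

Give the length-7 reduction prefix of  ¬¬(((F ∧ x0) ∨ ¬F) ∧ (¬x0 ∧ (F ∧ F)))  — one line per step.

Answer: after 7 steps: F

Reduction:
  start: ¬¬(((F ∧ x0) ∨ ¬F) ∧ (¬x0 ∧ (F ∧ F)))
  →1  ((F ∧ x0) ∨ ¬F) ∧ (¬x0 ∧ (F ∧ F))
  →2  (F ∨ ¬F) ∧ (¬x0 ∧ (F ∧ F))
  →3  ¬F ∧ (¬x0 ∧ (F ∧ F))
  →4  T ∧ (¬x0 ∧ (F ∧ F))
  →5  ¬x0 ∧ (F ∧ F)
  →6  ¬x0 ∧ F
  →7  F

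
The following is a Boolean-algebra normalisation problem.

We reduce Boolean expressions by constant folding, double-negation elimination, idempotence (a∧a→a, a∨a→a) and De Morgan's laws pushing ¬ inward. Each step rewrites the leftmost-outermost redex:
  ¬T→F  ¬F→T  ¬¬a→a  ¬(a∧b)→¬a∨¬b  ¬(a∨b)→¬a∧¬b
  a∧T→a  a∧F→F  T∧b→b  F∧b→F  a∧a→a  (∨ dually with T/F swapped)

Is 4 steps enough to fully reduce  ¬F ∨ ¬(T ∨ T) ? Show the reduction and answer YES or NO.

  start: ¬F ∨ ¬(T ∨ T)
  →1  T ∨ ¬(T ∨ T)
  →2  T

Answer: YES — reaches normal form T in 2 ≤ 4 steps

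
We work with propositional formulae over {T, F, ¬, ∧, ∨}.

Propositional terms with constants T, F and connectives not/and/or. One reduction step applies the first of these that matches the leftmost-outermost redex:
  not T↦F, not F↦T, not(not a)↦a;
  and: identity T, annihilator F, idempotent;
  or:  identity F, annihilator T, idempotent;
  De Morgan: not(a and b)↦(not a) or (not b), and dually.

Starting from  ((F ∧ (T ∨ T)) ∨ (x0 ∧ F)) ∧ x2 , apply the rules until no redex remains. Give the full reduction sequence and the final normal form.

Answer: normal form = F  (in 4 steps)

Derivation:
  start: ((F ∧ (T ∨ T)) ∨ (x0 ∧ F)) ∧ x2
  →1  (F ∨ (x0 ∧ F)) ∧ x2
  →2  (x0 ∧ F) ∧ x2
  →3  F ∧ x2
  →4  F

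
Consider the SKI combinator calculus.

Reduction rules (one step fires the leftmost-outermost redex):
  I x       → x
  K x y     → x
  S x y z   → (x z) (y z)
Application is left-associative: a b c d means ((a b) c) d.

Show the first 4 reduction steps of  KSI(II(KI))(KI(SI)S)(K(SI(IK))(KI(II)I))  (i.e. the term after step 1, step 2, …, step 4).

  start: KSI(II(KI))(KI(SI)S)(K(SI(IK))(KI(II)I))
  →1  S(II(KI))(KI(SI)S)(K(SI(IK))(KI(II)I))
  →2  II(KI)(K(SI(IK))(KI(II)I))(KI(SI)S(K(SI(IK))(KI(II)I)))
  →3  I(KI)(K(SI(IK))(KI(II)I))(KI(SI)S(K(SI(IK))(KI(II)I)))
  →4  KI(K(SI(IK))(KI(II)I))(KI(SI)S(K(SI(IK))(KI(II)I)))

Answer: after 4 steps: KI(K(SI(IK))(KI(II)I))(KI(SI)S(K(SI(IK))(KI(II)I)))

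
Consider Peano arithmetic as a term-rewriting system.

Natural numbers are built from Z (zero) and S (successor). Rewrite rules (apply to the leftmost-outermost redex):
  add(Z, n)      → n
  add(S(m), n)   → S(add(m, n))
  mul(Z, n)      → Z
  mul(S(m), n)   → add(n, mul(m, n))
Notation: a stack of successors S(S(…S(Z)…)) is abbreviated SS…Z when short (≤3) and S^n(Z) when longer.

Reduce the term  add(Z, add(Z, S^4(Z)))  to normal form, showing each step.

  start: add(Z, add(Z, S^4(Z)))
  [1] add(Z, S^4(Z))
  [2] S^4(Z)

Answer: normal form = S^4(Z)  (in 2 steps)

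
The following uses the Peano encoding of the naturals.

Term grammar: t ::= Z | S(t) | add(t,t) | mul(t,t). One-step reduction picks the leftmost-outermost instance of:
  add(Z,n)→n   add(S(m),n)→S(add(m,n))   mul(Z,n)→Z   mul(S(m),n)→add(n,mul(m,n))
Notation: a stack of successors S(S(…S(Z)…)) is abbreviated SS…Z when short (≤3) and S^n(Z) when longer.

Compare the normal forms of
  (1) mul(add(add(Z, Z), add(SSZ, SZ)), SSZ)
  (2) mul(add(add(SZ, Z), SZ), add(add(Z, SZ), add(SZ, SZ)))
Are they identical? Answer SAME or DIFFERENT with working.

Answer: SAME — A ⇓ S^6(Z), B ⇓ S^6(Z)

Derivation:
Term A:
  start: mul(add(add(Z, Z), add(SSZ, SZ)), SSZ)
  [1] mul(add(Z, add(SSZ, SZ)), SSZ)
  [2] mul(add(SSZ, SZ), SSZ)
  [3] mul(S(add(SZ, SZ)), SSZ)
  [4] add(SSZ, mul(add(SZ, SZ), SSZ))
  [5] S(add(SZ, mul(add(SZ, SZ), SSZ)))
  [6] S(S(add(Z, mul(add(SZ, SZ), SSZ))))
  [7] S(S(mul(add(SZ, SZ), SSZ)))
  [8] S(S(mul(S(add(Z, SZ)), SSZ)))
  [9] S(S(add(SSZ, mul(add(Z, SZ), SSZ))))
  [10] S(S(S(add(SZ, mul(add(Z, SZ), SSZ)))))
  [11] S(S(S(S(add(Z, mul(add(Z, SZ), SSZ))))))
  [12] S(S(S(S(mul(add(Z, SZ), SSZ)))))
  [13] S(S(S(S(mul(SZ, SSZ)))))
  [14] S(S(S(S(add(SSZ, mul(Z, SSZ))))))
  [15] S(S(S(S(S(add(SZ, mul(Z, SSZ)))))))
  [16] S(S(S(S(S(S(add(Z, mul(Z, SSZ))))))))
  [17] S(S(S(S(S(S(mul(Z, SSZ)))))))
  [18] S^6(Z)

Term B:
  start: mul(add(add(SZ, Z), SZ), add(add(Z, SZ), add(SZ, SZ)))
  [1] mul(add(S(add(Z, Z)), SZ), add(add(Z, SZ), add(SZ, SZ)))
  [2] mul(S(add(add(Z, Z), SZ)), add(add(Z, SZ), add(SZ, SZ)))
  [3] add(add(add(Z, SZ), add(SZ, SZ)), mul(add(add(Z, Z), SZ), add(add(Z, SZ), add(SZ, SZ))))
  [4] add(add(SZ, add(SZ, SZ)), mul(add(add(Z, Z), SZ), add(add(Z, SZ), add(SZ, SZ))))
  [5] add(S(add(Z, add(SZ, SZ))), mul(add(add(Z, Z), SZ), add(add(Z, SZ), add(SZ, SZ))))
  [6] S(add(add(Z, add(SZ, SZ)), mul(add(add(Z, Z), SZ), add(add(Z, SZ), add(SZ, SZ)))))
  [7] S(add(add(SZ, SZ), mul(add(add(Z, Z), SZ), add(add(Z, SZ), add(SZ, SZ)))))
  [8] S(add(S(add(Z, SZ)), mul(add(add(Z, Z), SZ), add(add(Z, SZ), add(SZ, SZ)))))
  [9] S(S(add(add(Z, SZ), mul(add(add(Z, Z), SZ), add(add(Z, SZ), add(SZ, SZ))))))
  [10] S(S(add(SZ, mul(add(add(Z, Z), SZ), add(add(Z, SZ), add(SZ, SZ))))))
  [11] S(S(S(add(Z, mul(add(add(Z, Z), SZ), add(add(Z, SZ), add(SZ, SZ)))))))
  [12] S(S(S(mul(add(add(Z, Z), SZ), add(add(Z, SZ), add(SZ, SZ))))))
  [13] S(S(S(mul(add(Z, SZ), add(add(Z, SZ), add(SZ, SZ))))))
  [14] S(S(S(mul(SZ, add(add(Z, SZ), add(SZ, SZ))))))
  [15] S(S(S(add(add(add(Z, SZ), add(SZ, SZ)), mul(Z, add(add(Z, SZ), add(SZ, SZ)))))))
  [16] S(S(S(add(add(SZ, add(SZ, SZ)), mul(Z, add(add(Z, SZ), add(SZ, SZ)))))))
  [17] S(S(S(add(S(add(Z, add(SZ, SZ))), mul(Z, add(add(Z, SZ), add(SZ, SZ)))))))
  [18] S(S(S(S(add(add(Z, add(SZ, SZ)), mul(Z, add(add(Z, SZ), add(SZ, SZ))))))))
  [19] S(S(S(S(add(add(SZ, SZ), mul(Z, add(add(Z, SZ), add(SZ, SZ))))))))
  [20] S(S(S(S(add(S(add(Z, SZ)), mul(Z, add(add(Z, SZ), add(SZ, SZ))))))))
  [21] S(S(S(S(S(add(add(Z, SZ), mul(Z, add(add(Z, SZ), add(SZ, SZ)))))))))
  [22] S(S(S(S(S(add(SZ, mul(Z, add(add(Z, SZ), add(SZ, SZ)))))))))
  [23] S(S(S(S(S(S(add(Z, mul(Z, add(add(Z, SZ), add(SZ, SZ))))))))))
  [24] S(S(S(S(S(S(mul(Z, add(add(Z, SZ), add(SZ, SZ)))))))))
  [25] S^6(Z)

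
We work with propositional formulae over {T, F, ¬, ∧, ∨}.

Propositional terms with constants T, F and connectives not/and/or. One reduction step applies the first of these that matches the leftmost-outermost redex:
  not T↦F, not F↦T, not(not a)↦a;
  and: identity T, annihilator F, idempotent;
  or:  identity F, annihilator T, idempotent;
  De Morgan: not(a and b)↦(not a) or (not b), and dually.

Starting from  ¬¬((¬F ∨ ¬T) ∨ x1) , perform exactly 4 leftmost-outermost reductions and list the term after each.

  start: ¬¬((¬F ∨ ¬T) ∨ x1)
  →1  (¬F ∨ ¬T) ∨ x1
  →2  (T ∨ ¬T) ∨ x1
  →3  T ∨ x1
  →4  T

Answer: after 4 steps: T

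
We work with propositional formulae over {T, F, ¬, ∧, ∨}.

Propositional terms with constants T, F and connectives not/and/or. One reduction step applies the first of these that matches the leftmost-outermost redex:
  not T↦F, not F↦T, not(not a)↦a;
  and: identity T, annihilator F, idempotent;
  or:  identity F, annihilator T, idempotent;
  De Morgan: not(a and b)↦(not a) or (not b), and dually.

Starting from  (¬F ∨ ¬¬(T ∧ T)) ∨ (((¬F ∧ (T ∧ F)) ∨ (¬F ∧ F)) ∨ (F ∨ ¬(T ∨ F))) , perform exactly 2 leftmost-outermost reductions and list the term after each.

  start: (¬F ∨ ¬¬(T ∧ T)) ∨ (((¬F ∧ (T ∧ F)) ∨ (¬F ∧ F)) ∨ (F ∨ ¬(T ∨ F)))
  [1] (T ∨ ¬¬(T ∧ T)) ∨ (((¬F ∧ (T ∧ F)) ∨ (¬F ∧ F)) ∨ (F ∨ ¬(T ∨ F)))
  [2] T ∨ (((¬F ∧ (T ∧ F)) ∨ (¬F ∧ F)) ∨ (F ∨ ¬(T ∨ F)))

Answer: after 2 steps: T ∨ (((¬F ∧ (T ∧ F)) ∨ (¬F ∧ F)) ∨ (F ∨ ¬(T ∨ F)))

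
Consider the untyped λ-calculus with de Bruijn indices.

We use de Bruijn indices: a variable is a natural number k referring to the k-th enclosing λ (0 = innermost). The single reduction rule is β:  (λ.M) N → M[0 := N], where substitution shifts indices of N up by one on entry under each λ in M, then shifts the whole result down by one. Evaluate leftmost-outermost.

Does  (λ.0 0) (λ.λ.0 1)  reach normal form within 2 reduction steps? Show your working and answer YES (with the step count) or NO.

  start: (λ.0 0) (λ.λ.0 1)
  step 1: (λ.λ.0 1) (λ.λ.0 1)
  step 2: λ.0 (λ.λ.0 1)

Answer: YES — reaches normal form λ.0 (λ.λ.0 1) in 2 ≤ 2 steps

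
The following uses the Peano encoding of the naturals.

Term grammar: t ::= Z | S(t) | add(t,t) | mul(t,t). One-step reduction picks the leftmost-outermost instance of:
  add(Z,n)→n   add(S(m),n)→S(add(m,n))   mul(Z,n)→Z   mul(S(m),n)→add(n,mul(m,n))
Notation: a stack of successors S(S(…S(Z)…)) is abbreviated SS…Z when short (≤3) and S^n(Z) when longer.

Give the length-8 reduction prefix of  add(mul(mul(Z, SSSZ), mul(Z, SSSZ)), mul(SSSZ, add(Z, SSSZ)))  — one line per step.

Answer: after 8 steps: S(S(S(add(Z, mul(SSZ, add(Z, SSSZ))))))

Derivation:
  start: add(mul(mul(Z, SSSZ), mul(Z, SSSZ)), mul(SSSZ, add(Z, SSSZ)))
  →1  add(mul(Z, mul(Z, SSSZ)), mul(SSSZ, add(Z, SSSZ)))
  →2  add(Z, mul(SSSZ, add(Z, SSSZ)))
  →3  mul(SSSZ, add(Z, SSSZ))
  →4  add(add(Z, SSSZ), mul(SSZ, add(Z, SSSZ)))
  →5  add(SSSZ, mul(SSZ, add(Z, SSSZ)))
  →6  S(add(SSZ, mul(SSZ, add(Z, SSSZ))))
  →7  S(S(add(SZ, mul(SSZ, add(Z, SSSZ)))))
  →8  S(S(S(add(Z, mul(SSZ, add(Z, SSSZ))))))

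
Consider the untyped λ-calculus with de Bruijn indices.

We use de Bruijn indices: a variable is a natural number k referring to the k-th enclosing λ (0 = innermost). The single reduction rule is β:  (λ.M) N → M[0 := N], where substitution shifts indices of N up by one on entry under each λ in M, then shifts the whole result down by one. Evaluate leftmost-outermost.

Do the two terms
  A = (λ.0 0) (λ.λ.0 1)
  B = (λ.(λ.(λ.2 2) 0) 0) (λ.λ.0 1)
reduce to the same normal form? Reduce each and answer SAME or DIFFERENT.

Term A:
  start: (λ.0 0) (λ.λ.0 1)
  step 1: (λ.λ.0 1) (λ.λ.0 1)
  step 2: λ.0 (λ.λ.0 1)

Term B:
  start: (λ.(λ.(λ.2 2) 0) 0) (λ.λ.0 1)
  step 1: (λ.(λ.(λ.λ.0 1) (λ.λ.0 1)) 0) (λ.λ.0 1)
  step 2: (λ.(λ.λ.0 1) (λ.λ.0 1)) (λ.λ.0 1)
  step 3: (λ.λ.0 1) (λ.λ.0 1)
  step 4: λ.0 (λ.λ.0 1)

Answer: SAME — A ⇓ λ.0 (λ.λ.0 1), B ⇓ λ.0 (λ.λ.0 1)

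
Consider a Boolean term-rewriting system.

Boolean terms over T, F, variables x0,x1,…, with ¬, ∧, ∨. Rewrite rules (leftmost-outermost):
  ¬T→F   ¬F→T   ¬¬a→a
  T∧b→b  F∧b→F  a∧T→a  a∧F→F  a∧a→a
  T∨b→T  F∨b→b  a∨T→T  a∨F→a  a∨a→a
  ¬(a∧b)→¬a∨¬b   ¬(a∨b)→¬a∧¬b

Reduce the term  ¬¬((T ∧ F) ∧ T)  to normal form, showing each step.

  start: ¬¬((T ∧ F) ∧ T)
  [1] (T ∧ F) ∧ T
  [2] T ∧ F
  [3] F

Answer: normal form = F  (in 3 steps)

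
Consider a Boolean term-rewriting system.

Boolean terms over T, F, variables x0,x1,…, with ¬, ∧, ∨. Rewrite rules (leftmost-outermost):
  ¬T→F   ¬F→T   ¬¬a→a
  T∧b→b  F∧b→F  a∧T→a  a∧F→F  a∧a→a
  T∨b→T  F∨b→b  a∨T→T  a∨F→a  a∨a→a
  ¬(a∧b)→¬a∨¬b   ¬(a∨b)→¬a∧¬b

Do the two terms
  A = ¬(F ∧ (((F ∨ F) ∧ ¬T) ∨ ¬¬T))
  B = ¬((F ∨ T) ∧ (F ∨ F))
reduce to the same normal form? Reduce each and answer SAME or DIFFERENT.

Answer: SAME — A ⇓ T, B ⇓ T

Reduction:
Term A:
  start: ¬(F ∧ (((F ∨ F) ∧ ¬T) ∨ ¬¬T))
  →1  ¬F ∨ ¬(((F ∨ F) ∧ ¬T) ∨ ¬¬T)
  →2  T ∨ ¬(((F ∨ F) ∧ ¬T) ∨ ¬¬T)
  →3  T

Term B:
  start: ¬((F ∨ T) ∧ (F ∨ F))
  →1  ¬(F ∨ T) ∨ ¬(F ∨ F)
  →2  (¬F ∧ ¬T) ∨ ¬(F ∨ F)
  →3  (T ∧ ¬T) ∨ ¬(F ∨ F)
  →4  ¬T ∨ ¬(F ∨ F)
  →5  F ∨ ¬(F ∨ F)
  →6  ¬(F ∨ F)
  →7  ¬F ∧ ¬F
  →8  ¬F
  →9  T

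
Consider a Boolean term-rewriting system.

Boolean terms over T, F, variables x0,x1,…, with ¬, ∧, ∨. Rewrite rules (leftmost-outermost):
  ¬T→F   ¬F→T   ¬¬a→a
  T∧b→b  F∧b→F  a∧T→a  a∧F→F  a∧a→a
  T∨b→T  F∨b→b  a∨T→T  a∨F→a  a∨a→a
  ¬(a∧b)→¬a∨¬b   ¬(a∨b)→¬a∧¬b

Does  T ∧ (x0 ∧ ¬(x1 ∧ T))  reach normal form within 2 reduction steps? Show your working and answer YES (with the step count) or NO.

Answer: NO — after 2 steps the term is x0 ∧ (¬x1 ∨ ¬T), not yet normal

Reduction:
  start: T ∧ (x0 ∧ ¬(x1 ∧ T))
  [1] x0 ∧ ¬(x1 ∧ T)
  [2] x0 ∧ (¬x1 ∨ ¬T)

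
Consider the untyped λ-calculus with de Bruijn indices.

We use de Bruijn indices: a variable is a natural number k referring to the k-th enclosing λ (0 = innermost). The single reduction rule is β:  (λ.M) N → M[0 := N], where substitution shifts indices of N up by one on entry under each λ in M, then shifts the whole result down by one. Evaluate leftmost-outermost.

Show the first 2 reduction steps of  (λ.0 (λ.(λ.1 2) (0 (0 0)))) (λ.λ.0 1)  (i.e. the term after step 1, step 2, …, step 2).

Answer: after 2 steps: λ.0 (λ.(λ.1 (λ.λ.0 1)) (0 (0 0)))

Derivation:
  start: (λ.0 (λ.(λ.1 2) (0 (0 0)))) (λ.λ.0 1)
  [1] (λ.λ.0 1) (λ.(λ.1 (λ.λ.0 1)) (0 (0 0)))
  [2] λ.0 (λ.(λ.1 (λ.λ.0 1)) (0 (0 0)))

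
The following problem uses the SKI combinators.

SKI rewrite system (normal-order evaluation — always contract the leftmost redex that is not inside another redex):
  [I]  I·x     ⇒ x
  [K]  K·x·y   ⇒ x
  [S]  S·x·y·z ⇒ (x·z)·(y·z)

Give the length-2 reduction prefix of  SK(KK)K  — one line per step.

  start: SK(KK)K
  step 1: KK(KKK)
  step 2: K

Answer: after 2 steps: K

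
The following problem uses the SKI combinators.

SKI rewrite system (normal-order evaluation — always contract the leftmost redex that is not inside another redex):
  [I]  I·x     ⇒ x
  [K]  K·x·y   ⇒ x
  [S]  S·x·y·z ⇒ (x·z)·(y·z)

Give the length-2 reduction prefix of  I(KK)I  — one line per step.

Answer: after 2 steps: K

Working:
  start: I(KK)I
  →1  KKI
  →2  K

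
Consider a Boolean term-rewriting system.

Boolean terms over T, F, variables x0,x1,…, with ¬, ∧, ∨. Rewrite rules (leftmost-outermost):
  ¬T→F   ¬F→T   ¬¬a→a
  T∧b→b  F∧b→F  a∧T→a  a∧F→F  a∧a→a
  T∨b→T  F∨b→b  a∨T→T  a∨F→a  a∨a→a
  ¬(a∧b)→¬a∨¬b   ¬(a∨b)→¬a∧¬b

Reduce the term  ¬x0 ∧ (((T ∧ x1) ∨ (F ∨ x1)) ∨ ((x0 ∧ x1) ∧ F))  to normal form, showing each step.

Answer: normal form = ¬x0 ∧ x1  (in 5 steps)

Derivation:
  start: ¬x0 ∧ (((T ∧ x1) ∨ (F ∨ x1)) ∨ ((x0 ∧ x1) ∧ F))
  [1] ¬x0 ∧ ((x1 ∨ (F ∨ x1)) ∨ ((x0 ∧ x1) ∧ F))
  [2] ¬x0 ∧ ((x1 ∨ x1) ∨ ((x0 ∧ x1) ∧ F))
  [3] ¬x0 ∧ (x1 ∨ ((x0 ∧ x1) ∧ F))
  [4] ¬x0 ∧ (x1 ∨ F)
  [5] ¬x0 ∧ x1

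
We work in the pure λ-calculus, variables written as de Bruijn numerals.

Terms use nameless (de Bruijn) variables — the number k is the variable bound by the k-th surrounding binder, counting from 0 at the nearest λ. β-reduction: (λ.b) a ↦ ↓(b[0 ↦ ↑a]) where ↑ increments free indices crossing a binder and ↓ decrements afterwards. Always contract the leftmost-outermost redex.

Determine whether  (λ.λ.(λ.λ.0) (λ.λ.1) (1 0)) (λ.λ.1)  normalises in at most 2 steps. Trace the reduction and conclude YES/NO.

  start: (λ.λ.(λ.λ.0) (λ.λ.1) (1 0)) (λ.λ.1)
  [1] λ.(λ.λ.0) (λ.λ.1) ((λ.λ.1) 0)
  [2] λ.(λ.0) ((λ.λ.1) 0)

Answer: NO — after 2 steps the term is λ.(λ.0) ((λ.λ.1) 0), not yet normal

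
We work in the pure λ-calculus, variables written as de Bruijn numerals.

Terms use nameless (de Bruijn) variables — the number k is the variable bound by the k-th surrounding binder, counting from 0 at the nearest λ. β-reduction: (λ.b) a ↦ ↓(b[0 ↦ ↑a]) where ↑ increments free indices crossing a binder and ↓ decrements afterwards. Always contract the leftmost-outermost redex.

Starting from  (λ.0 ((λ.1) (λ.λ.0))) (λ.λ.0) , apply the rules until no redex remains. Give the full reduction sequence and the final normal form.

Answer: normal form = λ.0  (in 2 steps)

Derivation:
  start: (λ.0 ((λ.1) (λ.λ.0))) (λ.λ.0)
  step 1: (λ.λ.0) ((λ.λ.λ.0) (λ.λ.0))
  step 2: λ.0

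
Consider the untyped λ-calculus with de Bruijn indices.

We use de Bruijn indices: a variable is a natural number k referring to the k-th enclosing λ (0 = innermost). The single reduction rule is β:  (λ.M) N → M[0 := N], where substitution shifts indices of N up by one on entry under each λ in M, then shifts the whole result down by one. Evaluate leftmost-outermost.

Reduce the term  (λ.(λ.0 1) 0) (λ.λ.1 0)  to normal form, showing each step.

Answer: normal form = λ.λ.1 0  (in 4 steps)

Derivation:
  start: (λ.(λ.0 1) 0) (λ.λ.1 0)
  →1  (λ.0 (λ.λ.1 0)) (λ.λ.1 0)
  →2  (λ.λ.1 0) (λ.λ.1 0)
  →3  λ.(λ.λ.1 0) 0
  →4  λ.λ.1 0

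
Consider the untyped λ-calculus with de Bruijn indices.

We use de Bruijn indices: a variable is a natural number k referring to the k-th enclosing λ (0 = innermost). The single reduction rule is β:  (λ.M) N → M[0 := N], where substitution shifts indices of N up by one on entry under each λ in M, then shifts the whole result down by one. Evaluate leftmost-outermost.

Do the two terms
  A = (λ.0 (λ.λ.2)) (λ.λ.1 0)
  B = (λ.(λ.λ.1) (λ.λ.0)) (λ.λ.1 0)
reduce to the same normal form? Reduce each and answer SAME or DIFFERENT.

Answer: DIFFERENT — A ⇓ λ.λ.λ.λ.1 0, B ⇓ λ.λ.λ.0

Reduction:
Term A:
  start: (λ.0 (λ.λ.2)) (λ.λ.1 0)
  step 1: (λ.λ.1 0) (λ.λ.λ.λ.1 0)
  step 2: λ.(λ.λ.λ.λ.1 0) 0
  step 3: λ.λ.λ.λ.1 0

Term B:
  start: (λ.(λ.λ.1) (λ.λ.0)) (λ.λ.1 0)
  step 1: (λ.λ.1) (λ.λ.0)
  step 2: λ.λ.λ.0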